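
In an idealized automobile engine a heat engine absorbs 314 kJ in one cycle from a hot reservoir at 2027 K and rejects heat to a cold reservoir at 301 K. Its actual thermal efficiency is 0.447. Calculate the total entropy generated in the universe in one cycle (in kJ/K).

ΔS_univ ≈ 0.4220 kJ/K

W = η·Q_H = 0.447 × 314 = 140.4 kJ, so Q_C = Q_H − W = 173.6 kJ.
Reservoir entropy changes: ΔS_H = −Q_H/T_H = −314/2027.00 = -0.1549 kJ/K and ΔS_C = +Q_C/T_C = 173.6/301.00 = 0.5769 kJ/K.
ΔS_univ = −Q_H/T_H + Q_C/T_C = 0.4220 kJ/K (> 0, since η = 0.447 < η_Carnot = 0.852).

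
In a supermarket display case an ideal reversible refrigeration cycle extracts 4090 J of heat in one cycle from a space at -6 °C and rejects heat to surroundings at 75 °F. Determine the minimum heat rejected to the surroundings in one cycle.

Q_H ≈ 4550 J

T_H = 75 °F → (75 − 32) × 5/9 = 23.89 °C = 297.04 K.
T_C = -6 °C → -6 + 273.15 = 267.15 K.
For a reversible cycle Q_H/Q_C = T_H/T_C, so Q_H = Q_C·T_H/T_C = 4090 × 297.04/267.15 = 4550 J.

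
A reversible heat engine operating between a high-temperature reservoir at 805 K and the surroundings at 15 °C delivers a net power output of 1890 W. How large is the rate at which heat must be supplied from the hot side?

T_C = 15 °C → 15 + 273.15 = 288.15 K.
Carnot efficiency: η = 1 − T_C/T_H = 1 − 288.15/805.00 = 0.6420.
Q_H = W/η = 1890/0.6420 = 2944 W.

Q̇_H ≈ 2944 W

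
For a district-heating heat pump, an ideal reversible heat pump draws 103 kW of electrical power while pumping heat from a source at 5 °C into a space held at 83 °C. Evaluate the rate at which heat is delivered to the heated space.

Q̇_H ≈ 470.3 kW

T_H = 83 °C → 83 + 273.15 = 356.15 K.
T_C = 5 °C → 5 + 273.15 = 278.15 K.
The Carnot heat-pump COP is COP_HP = T_H/(T_H − T_C) = 356.15/78.00 = 4.5660.
Q_H = COP_HP · W = 4.5660 × 103 = 470.3 kW.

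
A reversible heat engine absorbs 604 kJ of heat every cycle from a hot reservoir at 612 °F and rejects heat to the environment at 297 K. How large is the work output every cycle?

W ≈ 303 kJ

T_H = 612 °F → (612 − 32) × 5/9 = 322.22 °C = 595.37 K.
Since the cycle is reversible, η = 1 − T_C/T_H = 1 − 297.00/595.37 = 0.5012.
W = η·Q_H = 0.5012 × 604 = 303 kJ.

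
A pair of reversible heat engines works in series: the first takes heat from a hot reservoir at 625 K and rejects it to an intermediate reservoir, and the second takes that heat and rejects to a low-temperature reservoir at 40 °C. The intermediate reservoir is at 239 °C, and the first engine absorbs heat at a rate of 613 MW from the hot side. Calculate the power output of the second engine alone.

T_C = 40 °C → 40 + 273.15 = 313.15 K.
T_m = 239 °C → 239 + 273.15 = 512.15 K.
Heat entering the second stage: Q_m = Q_H·(T_m/T_H) = 613 × 512.15/625.00 = 502 MW.
Second-stage efficiency η₂ = 1 − T_C/T_m = 1 − 313.15/512.15 = 0.3886, so W₂ = η₂·Q_m = 195 MW.

Ẇ₂ ≈ 195 MW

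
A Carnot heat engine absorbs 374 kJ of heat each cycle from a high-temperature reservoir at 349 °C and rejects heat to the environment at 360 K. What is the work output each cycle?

T_H = 349 °C → 349 + 273.15 = 622.15 K.
Since the cycle is reversible, η = 1 − T_C/T_H = 1 − 360.00/622.15 = 0.4214.
W = η·Q_H = 0.4214 × 374 = 158 kJ.

W ≈ 158 kJ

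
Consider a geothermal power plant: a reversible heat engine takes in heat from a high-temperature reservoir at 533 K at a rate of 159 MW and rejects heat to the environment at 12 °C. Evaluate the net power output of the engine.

T_C = 12 °C → 12 + 273.15 = 285.15 K.
For a reversible engine, η = 1 − T_C/T_H = 1 − 285.15/533.00 = 0.4650.
W = η·Q_H = 0.4650 × 159 = 73.9 MW.

Ẇ ≈ 73.9 MW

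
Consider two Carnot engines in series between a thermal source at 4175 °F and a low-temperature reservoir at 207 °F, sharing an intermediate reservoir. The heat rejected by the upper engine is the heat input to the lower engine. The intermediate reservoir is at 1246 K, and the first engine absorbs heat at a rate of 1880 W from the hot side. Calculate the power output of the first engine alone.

T_H = 4175 °F → (4175 − 32) × 5/9 = 2301.67 °C = 2574.82 K.
T_C = 207 °F → (207 − 32) × 5/9 = 97.22 °C = 370.37 K.
First-stage efficiency η₁ = 1 − T_m/T_H = 1 − 1246.00/2574.82 = 0.5161.
W₁ = η₁·Q_H = 0.5161 × 1880 = 970 W.

Ẇ₁ ≈ 970 W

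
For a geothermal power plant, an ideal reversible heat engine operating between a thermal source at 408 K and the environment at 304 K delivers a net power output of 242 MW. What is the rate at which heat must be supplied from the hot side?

Q̇_H ≈ 949.4 MW

The Carnot efficiency is η = 1 − T_C/T_H = 1 − 304.00/408.00 = 0.2549.
Q_H = W/η = 242/0.2549 = 949.4 MW.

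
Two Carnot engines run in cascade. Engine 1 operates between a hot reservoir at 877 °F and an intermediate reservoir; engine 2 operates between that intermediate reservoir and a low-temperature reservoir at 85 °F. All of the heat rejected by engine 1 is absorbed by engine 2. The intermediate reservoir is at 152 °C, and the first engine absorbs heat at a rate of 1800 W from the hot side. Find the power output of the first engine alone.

Ẇ₁ ≈ 769 W

T_H = 877 °F → (877 − 32) × 5/9 = 469.44 °C = 742.59 K.
T_C = 85 °F → (85 − 32) × 5/9 = 29.44 °C = 302.59 K.
T_m = 152 °C → 152 + 273.15 = 425.15 K.
First-stage efficiency η₁ = 1 − T_m/T_H = 1 − 425.15/742.59 = 0.4275.
W₁ = η₁·Q_H = 0.4275 × 1800 = 769 W.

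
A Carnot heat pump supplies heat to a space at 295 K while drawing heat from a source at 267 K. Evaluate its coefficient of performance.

For a reversible heat pump, COP_HP = T_H/(T_H − T_C) = 295.00/(295.00 − 267.00) = 10.5.

COP_HP ≈ 10.5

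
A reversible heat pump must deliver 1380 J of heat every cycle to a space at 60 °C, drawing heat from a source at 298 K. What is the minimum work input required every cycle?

W_in ≈ 145.6 J

T_H = 60 °C → 60 + 273.15 = 333.15 K.
COP_HP = T_H/(T_H − T_C) = 333.15/35.15 = 9.4780.
W = Q_H/COP_HP = 1380/9.4780 = 145.6 J.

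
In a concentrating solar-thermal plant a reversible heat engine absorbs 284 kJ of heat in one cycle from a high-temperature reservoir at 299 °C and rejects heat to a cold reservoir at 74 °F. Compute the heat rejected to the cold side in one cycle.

T_H = 299 °C → 299 + 273.15 = 572.15 K.
T_C = 74 °F → (74 − 32) × 5/9 = 23.33 °C = 296.48 K.
η_rev = 1 − T_C/T_H = 1 − 296.48/572.15 = 0.4818.
For a reversible cycle Q_C/Q_H = T_C/T_H, so Q_C = 284 × 296.48/572.15 = 147 kJ.

Q_C ≈ 147 kJ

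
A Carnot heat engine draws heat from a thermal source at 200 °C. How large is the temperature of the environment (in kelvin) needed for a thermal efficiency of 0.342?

T_C ≈ 311 K

T_H = 200 °C → 200 + 273.15 = 473.15 K.
From η = 1 − T_C/T_H, T_C = T_H·(1 − η) = 473.15 × (1 − 0.342) = 311 K.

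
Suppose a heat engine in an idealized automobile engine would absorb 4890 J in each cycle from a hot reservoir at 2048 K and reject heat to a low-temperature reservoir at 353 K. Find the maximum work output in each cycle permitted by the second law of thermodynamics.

The upper bound on efficiency is η_max = 1 − T_C/T_H = 1 − 353.00/2048.00 = 0.8276.
W_max = η_max · Q_H = 0.8276 × 4890 = 4050 J.

W_max ≈ 4050 J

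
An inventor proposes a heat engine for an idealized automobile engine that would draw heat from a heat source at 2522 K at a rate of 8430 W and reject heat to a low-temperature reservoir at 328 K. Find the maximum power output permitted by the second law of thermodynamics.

The second-law ceiling is the Carnot efficiency, η_max = 1 − T_C/T_H = 1 − 328.00/2522.00 = 0.8699.
W_max = η_max · Q_H = 0.8699 × 8430 = 7330 W.

Ẇ_max ≈ 7330 W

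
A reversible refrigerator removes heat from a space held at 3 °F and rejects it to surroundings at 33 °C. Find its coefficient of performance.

T_H = 33 °C → 33 + 273.15 = 306.15 K.
T_C = 3 °F → (3 − 32) × 5/9 = -16.11 °C = 257.04 K.
The reversible coefficient of performance is COP_R = T_C/(T_H − T_C) = 257.04/(306.15 − 257.04) = 5.23.

COP_R ≈ 5.23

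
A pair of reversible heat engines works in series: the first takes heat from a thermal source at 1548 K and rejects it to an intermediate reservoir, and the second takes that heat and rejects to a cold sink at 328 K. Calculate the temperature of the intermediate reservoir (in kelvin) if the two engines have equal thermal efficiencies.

T_m ≈ 713 K

Equal efficiencies require 1 − T_m/T_H = 1 − T_C/T_m, i.e. T_m/T_H = T_C/T_m, so T_m = √(T_H·T_C) = √(1548.00 × 328.00) = 713 K.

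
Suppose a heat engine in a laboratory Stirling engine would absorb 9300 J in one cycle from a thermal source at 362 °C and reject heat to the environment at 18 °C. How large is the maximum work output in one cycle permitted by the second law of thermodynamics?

W_max ≈ 5040 J

T_H = 362 °C → 362 + 273.15 = 635.15 K.
T_C = 18 °C → 18 + 273.15 = 291.15 K.
The second-law ceiling is the Carnot efficiency, η_max = 1 − T_C/T_H = 1 − 291.15/635.15 = 0.5416.
W_max = η_max · Q_H = 0.5416 × 9300 = 5040 J.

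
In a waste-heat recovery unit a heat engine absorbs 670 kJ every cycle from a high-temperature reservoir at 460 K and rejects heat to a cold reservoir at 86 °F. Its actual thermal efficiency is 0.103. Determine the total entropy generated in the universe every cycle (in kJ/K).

ΔS_univ ≈ 0.5260 kJ/K

T_C = 86 °F → (86 − 32) × 5/9 = 30.00 °C = 303.15 K.
W = η·Q_H = 0.103 × 670 = 69.01 kJ, so Q_C = Q_H − W = 601.0 kJ.
Entropy balance on the reservoirs: −Q_H/T_H = -1.457 kJ/K, +Q_C/T_C = 1.982 kJ/K.
ΔS_univ = −Q_H/T_H + Q_C/T_C = 0.5260 kJ/K (> 0, since η = 0.103 < η_Carnot = 0.341).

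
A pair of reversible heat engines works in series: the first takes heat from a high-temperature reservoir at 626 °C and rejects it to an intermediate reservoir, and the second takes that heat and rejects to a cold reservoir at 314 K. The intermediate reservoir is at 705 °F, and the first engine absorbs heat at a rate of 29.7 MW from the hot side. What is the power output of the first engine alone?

Ẇ₁ ≈ 8.33 MW

T_H = 626 °C → 626 + 273.15 = 899.15 K.
T_m = 705 °F → (705 − 32) × 5/9 = 373.89 °C = 647.04 K.
First-stage efficiency η₁ = 1 − T_m/T_H = 1 − 647.04/899.15 = 0.2804.
W₁ = η₁·Q_H = 0.2804 × 29.7 = 8.33 MW.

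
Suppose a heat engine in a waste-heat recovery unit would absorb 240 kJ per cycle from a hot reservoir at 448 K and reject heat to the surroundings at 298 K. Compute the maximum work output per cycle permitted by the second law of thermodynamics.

The second-law ceiling is the Carnot efficiency, η_max = 1 − T_C/T_H = 1 − 298.00/448.00 = 0.3348.
W_max = η_max · Q_H = 0.3348 × 240 = 80.36 kJ.

W_max ≈ 80.36 kJ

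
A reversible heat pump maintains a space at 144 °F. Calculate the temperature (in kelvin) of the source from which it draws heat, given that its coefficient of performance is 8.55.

T_H = 144 °F → (144 − 32) × 5/9 = 62.22 °C = 335.37 K.
COP_HP = T_H/(T_H − T_C) ⇒ T_C = T_H·(COP_HP − 1)/COP_HP = 335.37 × (8.55 − 1)/8.55 = 296.1 K.

T_C ≈ 296.1 K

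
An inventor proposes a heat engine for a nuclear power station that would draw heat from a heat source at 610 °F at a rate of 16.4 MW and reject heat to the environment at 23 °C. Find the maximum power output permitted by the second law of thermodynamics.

Ẇ_max ≈ 8.23 MW

T_H = 610 °F → (610 − 32) × 5/9 = 321.11 °C = 594.26 K.
T_C = 23 °C → 23 + 273.15 = 296.15 K.
The upper bound on efficiency is η_max = 1 − T_C/T_H = 1 − 296.15/594.26 = 0.5017.
W_max = η_max · Q_H = 0.5017 × 16.4 = 8.23 MW.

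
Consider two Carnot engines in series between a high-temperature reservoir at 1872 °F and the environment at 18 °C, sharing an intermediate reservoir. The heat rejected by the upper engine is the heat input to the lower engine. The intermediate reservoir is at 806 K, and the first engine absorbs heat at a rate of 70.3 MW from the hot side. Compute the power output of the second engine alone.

T_H = 1872 °F → (1872 − 32) × 5/9 = 1022.22 °C = 1295.37 K.
T_C = 18 °C → 18 + 273.15 = 291.15 K.
Heat entering the second stage: Q_m = Q_H·(T_m/T_H) = 70.3 × 806.00/1295.37 = 43.7 MW.
Second-stage efficiency η₂ = 1 − T_C/T_m = 1 − 291.15/806.00 = 0.6388, so W₂ = η₂·Q_m = 27.9 MW.

Ẇ₂ ≈ 27.9 MW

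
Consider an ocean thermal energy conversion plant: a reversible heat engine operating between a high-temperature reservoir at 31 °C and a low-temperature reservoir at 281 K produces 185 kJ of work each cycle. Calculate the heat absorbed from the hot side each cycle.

Q_H ≈ 2430 kJ

T_H = 31 °C → 31 + 273.15 = 304.15 K.
The Carnot efficiency is η = 1 − T_C/T_H = 1 − 281.00/304.15 = 0.0761.
Q_H = W/η = 185/0.0761 = 2430 kJ.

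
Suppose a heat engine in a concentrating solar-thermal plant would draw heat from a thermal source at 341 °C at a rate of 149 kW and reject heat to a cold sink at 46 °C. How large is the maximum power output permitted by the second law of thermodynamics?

T_H = 341 °C → 341 + 273.15 = 614.15 K.
T_C = 46 °C → 46 + 273.15 = 319.15 K.
No engine can exceed the Carnot limit: η_max = 1 − T_C/T_H = 1 − 319.15/614.15 = 0.4803.
W_max = η_max · Q_H = 0.4803 × 149 = 71.6 kW.

Ẇ_max ≈ 71.6 kW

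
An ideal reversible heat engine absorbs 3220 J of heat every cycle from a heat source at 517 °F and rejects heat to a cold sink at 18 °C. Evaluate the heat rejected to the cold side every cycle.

T_H = 517 °F → (517 − 32) × 5/9 = 269.44 °C = 542.59 K.
T_C = 18 °C → 18 + 273.15 = 291.15 K.
Carnot efficiency: η = 1 − T_C/T_H = 1 − 291.15/542.59 = 0.4634.
For a reversible cycle Q_C/Q_H = T_C/T_H, so Q_C = 3220 × 291.15/542.59 = 1728 J.

Q_C ≈ 1728 J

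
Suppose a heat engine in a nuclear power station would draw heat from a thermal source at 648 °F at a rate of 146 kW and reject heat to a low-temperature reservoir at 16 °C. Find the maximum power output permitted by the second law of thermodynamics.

Ẇ_max ≈ 77.4 kW

T_H = 648 °F → (648 − 32) × 5/9 = 342.22 °C = 615.37 K.
T_C = 16 °C → 16 + 273.15 = 289.15 K.
No engine can exceed the Carnot limit: η_max = 1 − T_C/T_H = 1 − 289.15/615.37 = 0.5301.
W_max = η_max · Q_H = 0.5301 × 146 = 77.4 kW.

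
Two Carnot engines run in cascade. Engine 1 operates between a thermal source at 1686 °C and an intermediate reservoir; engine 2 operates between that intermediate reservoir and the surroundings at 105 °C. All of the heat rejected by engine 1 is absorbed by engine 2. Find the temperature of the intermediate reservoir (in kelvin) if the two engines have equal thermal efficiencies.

T_H = 1686 °C → 1686 + 273.15 = 1959.15 K.
T_C = 105 °C → 105 + 273.15 = 378.15 K.
Equal efficiencies require 1 − T_m/T_H = 1 − T_C/T_m, i.e. T_m/T_H = T_C/T_m, so T_m = √(T_H·T_C) = √(1959.15 × 378.15) = 861 K.

T_m ≈ 861 K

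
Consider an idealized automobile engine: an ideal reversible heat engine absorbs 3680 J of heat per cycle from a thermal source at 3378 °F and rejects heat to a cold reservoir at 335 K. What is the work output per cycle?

W ≈ 3102 J

T_H = 3378 °F → (3378 − 32) × 5/9 = 1858.89 °C = 2132.04 K.
Since the cycle is reversible, η = 1 − T_C/T_H = 1 − 335.00/2132.04 = 0.8429.
W = η·Q_H = 0.8429 × 3680 = 3102 J.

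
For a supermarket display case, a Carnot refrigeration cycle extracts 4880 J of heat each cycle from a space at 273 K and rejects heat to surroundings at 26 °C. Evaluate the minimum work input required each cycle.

T_H = 26 °C → 26 + 273.15 = 299.15 K.
For a reversible refrigerator, COP_R = T_C/(T_H − T_C) = 273.00/26.15 = 10.4398.
W = Q_C/COP_R = 4880/10.4398 = 467 J.

W_in ≈ 467 J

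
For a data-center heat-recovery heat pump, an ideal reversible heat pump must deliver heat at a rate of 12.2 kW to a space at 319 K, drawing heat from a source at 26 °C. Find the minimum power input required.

Ẇ_in ≈ 0.759 kW

T_C = 26 °C → 26 + 273.15 = 299.15 K.
Reversible heating COP: COP_HP = T_H/(T_H − T_C) = 319.00/19.85 = 16.0705.
W = Q_H/COP_HP = 12.2/16.0705 = 0.759 kW.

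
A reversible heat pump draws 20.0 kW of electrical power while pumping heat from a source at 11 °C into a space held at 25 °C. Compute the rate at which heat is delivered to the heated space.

T_H = 25 °C → 25 + 273.15 = 298.15 K.
T_C = 11 °C → 11 + 273.15 = 284.15 K.
The Carnot heat-pump COP is COP_HP = T_H/(T_H − T_C) = 298.15/14.00 = 21.2964.
Q_H = COP_HP · W = 21.2964 × 20.0 = 426 kW.

Q̇_H ≈ 426 kW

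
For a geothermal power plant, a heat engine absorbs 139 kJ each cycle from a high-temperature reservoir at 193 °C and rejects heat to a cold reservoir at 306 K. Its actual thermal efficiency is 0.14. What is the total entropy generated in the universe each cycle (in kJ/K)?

ΔS_univ ≈ 0.09247 kJ/K

T_H = 193 °C → 193 + 273.15 = 466.15 K.
W = η·Q_H = 0.14 × 139 = 19.46 kJ, so Q_C = Q_H − W = 119.5 kJ.
Reservoir entropy changes: ΔS_H = −Q_H/T_H = −139/466.15 = -0.2982 kJ/K and ΔS_C = +Q_C/T_C = 119.5/306.00 = 0.3907 kJ/K.
ΔS_univ = −Q_H/T_H + Q_C/T_C = 0.09247 kJ/K (> 0, since η = 0.14 < η_Carnot = 0.344).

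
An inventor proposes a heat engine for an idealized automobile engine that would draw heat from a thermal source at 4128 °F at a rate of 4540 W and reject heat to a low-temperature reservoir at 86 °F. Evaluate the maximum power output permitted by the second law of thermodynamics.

T_H = 4128 °F → (4128 − 32) × 5/9 = 2275.56 °C = 2548.71 K.
T_C = 86 °F → (86 − 32) × 5/9 = 30.00 °C = 303.15 K.
No engine can exceed the Carnot limit: η_max = 1 − T_C/T_H = 1 − 303.15/2548.71 = 0.8811.
W_max = η_max · Q_H = 0.8811 × 4540 = 4000 W.

Ẇ_max ≈ 4000 W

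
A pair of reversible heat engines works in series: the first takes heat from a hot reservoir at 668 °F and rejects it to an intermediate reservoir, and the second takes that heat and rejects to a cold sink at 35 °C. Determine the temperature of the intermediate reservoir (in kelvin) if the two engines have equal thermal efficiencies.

T_H = 668 °F → (668 − 32) × 5/9 = 353.33 °C = 626.48 K.
T_C = 35 °C → 35 + 273.15 = 308.15 K.
Equal efficiencies require 1 − T_m/T_H = 1 − T_C/T_m, i.e. T_m/T_H = T_C/T_m, so T_m = √(T_H·T_C) = √(626.48 × 308.15) = 439 K.

T_m ≈ 439 K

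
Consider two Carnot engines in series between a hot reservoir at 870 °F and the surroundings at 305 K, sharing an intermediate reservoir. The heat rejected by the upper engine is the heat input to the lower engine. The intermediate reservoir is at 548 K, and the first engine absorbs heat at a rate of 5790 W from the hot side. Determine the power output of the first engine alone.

Ẇ₁ ≈ 1490 W

T_H = 870 °F → (870 − 32) × 5/9 = 465.56 °C = 738.71 K.
First-stage efficiency η₁ = 1 − T_m/T_H = 1 − 548.00/738.71 = 0.2582.
W₁ = η₁·Q_H = 0.2582 × 5790 = 1490 W.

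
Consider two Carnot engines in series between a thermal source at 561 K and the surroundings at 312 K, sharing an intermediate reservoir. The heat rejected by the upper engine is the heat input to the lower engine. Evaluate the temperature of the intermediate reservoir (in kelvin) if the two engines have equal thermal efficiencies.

T_m ≈ 418 K

Equal efficiencies require 1 − T_m/T_H = 1 − T_C/T_m, i.e. T_m/T_H = T_C/T_m, so T_m = √(T_H·T_C) = √(561.00 × 312.00) = 418 K.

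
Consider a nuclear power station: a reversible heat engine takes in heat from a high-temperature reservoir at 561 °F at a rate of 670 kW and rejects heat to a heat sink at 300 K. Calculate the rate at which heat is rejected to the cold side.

T_H = 561 °F → (561 − 32) × 5/9 = 293.89 °C = 567.04 K.
Carnot efficiency: η = 1 − T_C/T_H = 1 − 300.00/567.04 = 0.4709.
For a reversible cycle Q_C/Q_H = T_C/T_H, so Q_C = 670 × 300.00/567.04 = 354 kW.

Q̇_C ≈ 354 kW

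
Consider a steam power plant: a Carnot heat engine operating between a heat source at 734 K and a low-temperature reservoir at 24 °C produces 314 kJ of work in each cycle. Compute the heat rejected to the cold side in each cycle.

Q_C ≈ 214 kJ

T_C = 24 °C → 24 + 273.15 = 297.15 K.
η_rev = 1 − T_C/T_H = 1 − 297.15/734.00 = 0.5952.
Since Q_C/Q_H = T_C/T_H and Q_H = W/η, Q_C = W·T_C/(T_H − T_C) = 314 × 297.15/436.85 = 214 kJ.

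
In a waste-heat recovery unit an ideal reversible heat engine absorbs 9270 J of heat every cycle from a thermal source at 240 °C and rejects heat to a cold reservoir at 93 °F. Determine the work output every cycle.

W ≈ 3720 J

T_H = 240 °C → 240 + 273.15 = 513.15 K.
T_C = 93 °F → (93 − 32) × 5/9 = 33.89 °C = 307.04 K.
Carnot efficiency: η = 1 − T_C/T_H = 1 − 307.04/513.15 = 0.4017.
W = η·Q_H = 0.4017 × 9270 = 3720 J.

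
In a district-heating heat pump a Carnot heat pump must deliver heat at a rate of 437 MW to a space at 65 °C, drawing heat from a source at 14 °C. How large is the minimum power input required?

Ẇ_in ≈ 65.91 MW

T_H = 65 °C → 65 + 273.15 = 338.15 K.
T_C = 14 °C → 14 + 273.15 = 287.15 K.
COP_HP = T_H/(T_H − T_C) = 338.15/51.00 = 6.6304.
W = Q_H/COP_HP = 437/6.6304 = 65.91 MW.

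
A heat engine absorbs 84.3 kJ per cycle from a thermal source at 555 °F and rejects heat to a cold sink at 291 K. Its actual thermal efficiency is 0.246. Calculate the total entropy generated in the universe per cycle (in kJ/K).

ΔS_univ ≈ 0.0689 kJ/K

T_H = 555 °F → (555 − 32) × 5/9 = 290.56 °C = 563.71 K.
W = η·Q_H = 0.246 × 84.3 = 20.74 kJ, so Q_C = Q_H − W = 63.56 kJ.
The hot reservoir loses entropy Q_H/T_H = 84.3/563.71 = 0.1495 kJ/K; the cold reservoir gains Q_C/T_C = 63.56/291.00 = 0.2184 kJ/K.
ΔS_univ = −Q_H/T_H + Q_C/T_C = 0.0689 kJ/K (> 0, since η = 0.246 < η_Carnot = 0.484).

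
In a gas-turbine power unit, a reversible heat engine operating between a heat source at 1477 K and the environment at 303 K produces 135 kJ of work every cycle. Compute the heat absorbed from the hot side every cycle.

Since the cycle is reversible, η = 1 − T_C/T_H = 1 − 303.00/1477.00 = 0.7949.
Q_H = W/η = 135/0.7949 = 170 kJ.

Q_H ≈ 170 kJ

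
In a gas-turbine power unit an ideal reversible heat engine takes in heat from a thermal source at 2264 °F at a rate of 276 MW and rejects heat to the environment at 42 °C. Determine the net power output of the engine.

T_H = 2264 °F → (2264 − 32) × 5/9 = 1240.00 °C = 1513.15 K.
T_C = 42 °C → 42 + 273.15 = 315.15 K.
The Carnot efficiency is η = 1 − T_C/T_H = 1 − 315.15/1513.15 = 0.7917.
W = η·Q_H = 0.7917 × 276 = 219 MW.

Ẇ ≈ 219 MW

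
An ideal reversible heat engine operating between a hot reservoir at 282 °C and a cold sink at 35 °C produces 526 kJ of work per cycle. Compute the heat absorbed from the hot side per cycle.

T_H = 282 °C → 282 + 273.15 = 555.15 K.
T_C = 35 °C → 35 + 273.15 = 308.15 K.
Carnot efficiency: η = 1 − T_C/T_H = 1 − 308.15/555.15 = 0.4449.
Q_H = W/η = 526/0.4449 = 1180 kJ.

Q_H ≈ 1180 kJ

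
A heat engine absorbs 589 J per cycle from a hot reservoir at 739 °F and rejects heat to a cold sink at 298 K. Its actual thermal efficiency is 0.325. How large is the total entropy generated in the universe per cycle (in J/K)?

T_H = 739 °F → (739 − 32) × 5/9 = 392.78 °C = 665.93 K.
W = η·Q_H = 0.325 × 589 = 191.4 J, so Q_C = Q_H − W = 397.6 J.
Reservoir entropy changes: ΔS_H = −Q_H/T_H = −589/665.93 = -0.8845 J/K and ΔS_C = +Q_C/T_C = 397.6/298.00 = 1.334 J/K.
ΔS_univ = −Q_H/T_H + Q_C/T_C = 0.4497 J/K (> 0, since η = 0.325 < η_Carnot = 0.553).

ΔS_univ ≈ 0.4497 J/K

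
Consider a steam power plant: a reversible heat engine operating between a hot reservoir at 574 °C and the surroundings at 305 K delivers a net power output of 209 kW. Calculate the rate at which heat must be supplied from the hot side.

Q̇_H ≈ 326.6 kW

T_H = 574 °C → 574 + 273.15 = 847.15 K.
η_rev = 1 − T_C/T_H = 1 − 305.00/847.15 = 0.6400.
Q_H = W/η = 209/0.6400 = 326.6 kW.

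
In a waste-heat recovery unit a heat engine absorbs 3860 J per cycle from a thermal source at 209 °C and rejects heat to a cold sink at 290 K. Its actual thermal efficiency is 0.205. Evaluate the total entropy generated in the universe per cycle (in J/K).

T_H = 209 °C → 209 + 273.15 = 482.15 K.
W = η·Q_H = 0.205 × 3860 = 791.3 J, so Q_C = Q_H − W = 3069 J.
Reservoir entropy changes: ΔS_H = −Q_H/T_H = −3860/482.15 = -8.006 J/K and ΔS_C = +Q_C/T_C = 3069/290.00 = 10.58 J/K.
ΔS_univ = −Q_H/T_H + Q_C/T_C = 2.58 J/K (> 0, since η = 0.205 < η_Carnot = 0.399).

ΔS_univ ≈ 2.58 J/K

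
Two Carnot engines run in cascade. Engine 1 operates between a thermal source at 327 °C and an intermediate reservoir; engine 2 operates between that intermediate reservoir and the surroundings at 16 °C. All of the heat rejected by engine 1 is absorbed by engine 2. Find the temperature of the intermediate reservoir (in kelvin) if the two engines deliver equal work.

T_m ≈ 445 K

T_H = 327 °C → 327 + 273.15 = 600.15 K.
T_C = 16 °C → 16 + 273.15 = 289.15 K.
For reversible stages Q_m = Q_H·(T_m/T_H). Setting W₁ = Q_H(1 − T_m/T_H) equal to W₂ = Q_m(1 − T_C/T_m) = Q_H·(T_m − T_C)/T_H gives T_H − T_m = T_m − T_C, so T_m = (T_H + T_C)/2 = (600.15 + 289.15)/2 = 445 K.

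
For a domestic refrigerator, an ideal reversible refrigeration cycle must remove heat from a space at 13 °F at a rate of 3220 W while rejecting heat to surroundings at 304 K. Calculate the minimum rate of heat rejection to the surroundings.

T_C = 13 °F → (13 − 32) × 5/9 = -10.56 °C = 262.59 K.
For a reversible cycle Q_H/Q_C = T_H/T_C, so Q_H = Q_C·T_H/T_C = 3220 × 304.00/262.59 = 3730 W.

Q̇_H ≈ 3730 W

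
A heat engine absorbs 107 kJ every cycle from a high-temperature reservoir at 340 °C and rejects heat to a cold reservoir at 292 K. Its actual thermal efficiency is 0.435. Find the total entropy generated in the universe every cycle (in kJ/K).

ΔS_univ ≈ 0.0325 kJ/K

T_H = 340 °C → 340 + 273.15 = 613.15 K.
W = η·Q_H = 0.435 × 107 = 46.55 kJ, so Q_C = Q_H − W = 60.45 kJ.
The hot reservoir loses entropy Q_H/T_H = 107/613.15 = 0.1745 kJ/K; the cold reservoir gains Q_C/T_C = 60.45/292.00 = 0.2070 kJ/K.
ΔS_univ = −Q_H/T_H + Q_C/T_C = 0.0325 kJ/K (> 0, since η = 0.435 < η_Carnot = 0.524).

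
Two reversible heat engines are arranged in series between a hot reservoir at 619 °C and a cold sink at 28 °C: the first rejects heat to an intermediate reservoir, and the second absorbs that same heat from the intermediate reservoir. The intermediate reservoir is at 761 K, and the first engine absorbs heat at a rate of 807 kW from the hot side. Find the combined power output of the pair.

Ẇ_total ≈ 534.6 kW

T_H = 619 °C → 619 + 273.15 = 892.15 K.
T_C = 28 °C → 28 + 273.15 = 301.15 K.
Two reversible stages in series are equivalent to a single Carnot engine between T_H and T_C, so η_total = 1 − T_C/T_H = 1 − 301.15/892.15 = 0.6624.
W_total = η_total · Q_H = 0.6624 × 807 = 534.6 kW.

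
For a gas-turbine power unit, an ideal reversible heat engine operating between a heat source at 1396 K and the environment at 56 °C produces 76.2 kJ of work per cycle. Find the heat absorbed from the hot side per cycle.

Q_H ≈ 99.7 kJ

T_C = 56 °C → 56 + 273.15 = 329.15 K.
Carnot efficiency: η = 1 − T_C/T_H = 1 − 329.15/1396.00 = 0.7642.
Q_H = W/η = 76.2/0.7642 = 99.7 kJ.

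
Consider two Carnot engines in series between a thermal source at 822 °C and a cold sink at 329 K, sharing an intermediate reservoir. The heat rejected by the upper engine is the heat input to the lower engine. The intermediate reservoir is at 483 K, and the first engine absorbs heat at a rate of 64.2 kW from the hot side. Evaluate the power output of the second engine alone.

T_H = 822 °C → 822 + 273.15 = 1095.15 K.
Heat entering the second stage: Q_m = Q_H·(T_m/T_H) = 64.2 × 483.00/1095.15 = 28.31 kW.
Second-stage efficiency η₂ = 1 − T_C/T_m = 1 − 329.00/483.00 = 0.3188, so W₂ = η₂·Q_m = 9.028 kW.

Ẇ₂ ≈ 9.028 kW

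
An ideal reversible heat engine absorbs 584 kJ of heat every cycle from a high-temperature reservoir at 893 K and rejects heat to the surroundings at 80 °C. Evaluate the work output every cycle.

W ≈ 353 kJ

T_C = 80 °C → 80 + 273.15 = 353.15 K.
For a reversible engine, η = 1 − T_C/T_H = 1 − 353.15/893.00 = 0.6045.
W = η·Q_H = 0.6045 × 584 = 353 kJ.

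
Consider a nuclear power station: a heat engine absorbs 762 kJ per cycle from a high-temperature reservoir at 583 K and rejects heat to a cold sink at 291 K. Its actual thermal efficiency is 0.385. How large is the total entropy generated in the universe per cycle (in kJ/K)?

W = η·Q_H = 0.385 × 762 = 293.4 kJ, so Q_C = Q_H − W = 468.6 kJ.
Reservoir entropy changes: ΔS_H = −Q_H/T_H = −762/583.00 = -1.307 kJ/K and ΔS_C = +Q_C/T_C = 468.6/291.00 = 1.610 kJ/K.
ΔS_univ = −Q_H/T_H + Q_C/T_C = 0.303 kJ/K (> 0, since η = 0.385 < η_Carnot = 0.501).

ΔS_univ ≈ 0.303 kJ/K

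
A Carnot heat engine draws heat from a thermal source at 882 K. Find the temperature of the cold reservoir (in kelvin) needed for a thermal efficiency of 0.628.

From η = 1 − T_C/T_H, T_C = T_H·(1 − η) = 882.00 × (1 − 0.628) = 328 K.

T_C ≈ 328 K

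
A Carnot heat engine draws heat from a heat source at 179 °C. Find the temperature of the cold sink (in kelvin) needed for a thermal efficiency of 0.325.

T_C ≈ 305 K

T_H = 179 °C → 179 + 273.15 = 452.15 K.
From η = 1 − T_C/T_H, T_C = T_H·(1 − η) = 452.15 × (1 − 0.325) = 305 K.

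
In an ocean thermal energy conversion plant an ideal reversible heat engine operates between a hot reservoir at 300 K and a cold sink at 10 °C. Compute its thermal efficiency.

T_C = 10 °C → 10 + 273.15 = 283.15 K.
The Carnot efficiency is η = 1 − T_C/T_H = 1 − 283.15/300.00 = 0.0562.

η ≈ 0.0562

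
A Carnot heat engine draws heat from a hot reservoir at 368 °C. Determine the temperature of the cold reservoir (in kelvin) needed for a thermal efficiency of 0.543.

T_H = 368 °C → 368 + 273.15 = 641.15 K.
From η = 1 − T_C/T_H, T_C = T_H·(1 − η) = 641.15 × (1 − 0.543) = 293.0 K.

T_C ≈ 293.0 K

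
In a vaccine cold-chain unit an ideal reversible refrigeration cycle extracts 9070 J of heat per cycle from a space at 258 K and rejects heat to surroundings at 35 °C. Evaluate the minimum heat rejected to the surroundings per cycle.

Q_H ≈ 10830 J

T_H = 35 °C → 35 + 273.15 = 308.15 K.
For a reversible cycle Q_H/Q_C = T_H/T_C, so Q_H = Q_C·T_H/T_C = 9070 × 308.15/258.00 = 10830 J.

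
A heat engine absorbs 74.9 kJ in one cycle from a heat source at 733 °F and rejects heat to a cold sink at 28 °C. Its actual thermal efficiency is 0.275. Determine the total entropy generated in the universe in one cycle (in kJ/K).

ΔS_univ ≈ 0.06728 kJ/K

T_H = 733 °F → (733 − 32) × 5/9 = 389.44 °C = 662.59 K.
T_C = 28 °C → 28 + 273.15 = 301.15 K.
W = η·Q_H = 0.275 × 74.9 = 20.60 kJ, so Q_C = Q_H − W = 54.30 kJ.
Entropy balance on the reservoirs: −Q_H/T_H = -0.1130 kJ/K, +Q_C/T_C = 0.1803 kJ/K.
ΔS_univ = −Q_H/T_H + Q_C/T_C = 0.06728 kJ/K (> 0, since η = 0.275 < η_Carnot = 0.545).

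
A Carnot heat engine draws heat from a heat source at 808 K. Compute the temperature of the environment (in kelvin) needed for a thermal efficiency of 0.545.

From η = 1 − T_C/T_H, T_C = T_H·(1 − η) = 808.00 × (1 − 0.545) = 368 K.

T_C ≈ 368 K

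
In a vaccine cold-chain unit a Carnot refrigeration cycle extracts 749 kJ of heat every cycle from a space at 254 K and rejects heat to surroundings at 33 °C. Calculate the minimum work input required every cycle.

T_H = 33 °C → 33 + 273.15 = 306.15 K.
Carnot COP: COP_R = T_C/(T_H − T_C) = 254.00/52.15 = 4.8706.
W = Q_C/COP_R = 749/4.8706 = 153.8 kJ.

W_in ≈ 153.8 kJ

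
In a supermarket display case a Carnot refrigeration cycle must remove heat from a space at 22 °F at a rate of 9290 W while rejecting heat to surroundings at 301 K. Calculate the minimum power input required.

Ẇ_in ≈ 1160 W

T_C = 22 °F → (22 − 32) × 5/9 = -5.56 °C = 267.59 K.
COP_R = T_C/(T_H − T_C) = 267.59/33.41 = 8.0105.
W = Q_C/COP_R = 9290/8.0105 = 1160 W.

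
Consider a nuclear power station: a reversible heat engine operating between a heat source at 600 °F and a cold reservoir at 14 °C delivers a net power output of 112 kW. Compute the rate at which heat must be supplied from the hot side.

Q̇_H ≈ 219 kW

T_H = 600 °F → (600 − 32) × 5/9 = 315.56 °C = 588.71 K.
T_C = 14 °C → 14 + 273.15 = 287.15 K.
For a reversible engine, η = 1 − T_C/T_H = 1 − 287.15/588.71 = 0.5122.
Q_H = W/η = 112/0.5122 = 219 kW.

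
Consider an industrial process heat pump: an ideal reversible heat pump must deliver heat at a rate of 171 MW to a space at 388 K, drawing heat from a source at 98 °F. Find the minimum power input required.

T_C = 98 °F → (98 − 32) × 5/9 = 36.67 °C = 309.82 K.
The Carnot heat-pump COP is COP_HP = T_H/(T_H − T_C) = 388.00/78.18 = 4.9627.
W = Q_H/COP_HP = 171/4.9627 = 34.46 MW.

Ẇ_in ≈ 34.46 MW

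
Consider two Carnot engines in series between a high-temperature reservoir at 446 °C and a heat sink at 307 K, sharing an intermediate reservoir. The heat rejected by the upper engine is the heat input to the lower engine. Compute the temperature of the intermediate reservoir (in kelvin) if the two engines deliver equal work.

T_m ≈ 513.1 K

T_H = 446 °C → 446 + 273.15 = 719.15 K.
For reversible stages Q_m = Q_H·(T_m/T_H). Setting W₁ = Q_H(1 − T_m/T_H) equal to W₂ = Q_m(1 − T_C/T_m) = Q_H·(T_m − T_C)/T_H gives T_H − T_m = T_m − T_C, so T_m = (T_H + T_C)/2 = (719.15 + 307.00)/2 = 513.1 K.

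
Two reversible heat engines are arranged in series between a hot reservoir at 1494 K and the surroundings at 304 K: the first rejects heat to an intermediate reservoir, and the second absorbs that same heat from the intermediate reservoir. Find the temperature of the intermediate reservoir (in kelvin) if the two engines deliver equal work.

T_m ≈ 899.0 K

For reversible stages Q_m = Q_H·(T_m/T_H). Setting W₁ = Q_H(1 − T_m/T_H) equal to W₂ = Q_m(1 − T_C/T_m) = Q_H·(T_m − T_C)/T_H gives T_H − T_m = T_m − T_C, so T_m = (T_H + T_C)/2 = (1494.00 + 304.00)/2 = 899.0 K.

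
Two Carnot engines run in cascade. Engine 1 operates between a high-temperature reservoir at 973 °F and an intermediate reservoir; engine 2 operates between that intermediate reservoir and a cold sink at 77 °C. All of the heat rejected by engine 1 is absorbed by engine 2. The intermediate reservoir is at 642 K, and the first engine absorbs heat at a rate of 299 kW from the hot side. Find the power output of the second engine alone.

Ẇ₂ ≈ 110 kW

T_H = 973 °F → (973 − 32) × 5/9 = 522.78 °C = 795.93 K.
T_C = 77 °C → 77 + 273.15 = 350.15 K.
Heat entering the second stage: Q_m = Q_H·(T_m/T_H) = 299 × 642.00/795.93 = 241 kW.
Second-stage efficiency η₂ = 1 − T_C/T_m = 1 − 350.15/642.00 = 0.4546, so W₂ = η₂·Q_m = 110 kW.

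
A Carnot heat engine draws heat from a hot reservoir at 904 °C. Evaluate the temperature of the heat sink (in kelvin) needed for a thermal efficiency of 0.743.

T_H = 904 °C → 904 + 273.15 = 1177.15 K.
From η = 1 − T_C/T_H, T_C = T_H·(1 − η) = 1177.15 × (1 − 0.743) = 303 K.

T_C ≈ 303 K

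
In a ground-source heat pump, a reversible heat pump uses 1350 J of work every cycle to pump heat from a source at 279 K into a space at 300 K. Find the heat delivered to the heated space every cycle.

COP_HP = T_H/(T_H − T_C) = 300.00/21.00 = 14.2857.
Q_H = COP_HP · W = 14.2857 × 1350 = 19300 J.

Q_H ≈ 19300 J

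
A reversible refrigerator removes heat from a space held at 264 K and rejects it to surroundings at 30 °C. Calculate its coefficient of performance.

T_H = 30 °C → 30 + 273.15 = 303.15 K.
For a reversible refrigerator, COP_R = T_C/(T_H − T_C) = 264.00/(303.15 − 264.00) = 6.74.

COP_R ≈ 6.74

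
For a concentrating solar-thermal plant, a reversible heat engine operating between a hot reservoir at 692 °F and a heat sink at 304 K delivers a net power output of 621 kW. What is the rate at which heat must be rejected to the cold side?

T_H = 692 °F → (692 − 32) × 5/9 = 366.67 °C = 639.82 K.
For a reversible engine, η = 1 − T_C/T_H = 1 − 304.00/639.82 = 0.5249.
Since Q_C/Q_H = T_C/T_H and Q_H = W/η, Q_C = W·T_C/(T_H − T_C) = 621 × 304.00/335.82 = 562.2 kW.

Q̇_C ≈ 562.2 kW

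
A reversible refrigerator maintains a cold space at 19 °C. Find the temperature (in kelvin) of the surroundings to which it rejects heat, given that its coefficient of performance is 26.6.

T_C = 19 °C → 19 + 273.15 = 292.15 K.
COP_R = T_C/(T_H − T_C) ⇒ T_H = T_C·(1 + 1/COP_R) = 292.15 × (1 + 1/26.6) = 303 K.

T_H ≈ 303 K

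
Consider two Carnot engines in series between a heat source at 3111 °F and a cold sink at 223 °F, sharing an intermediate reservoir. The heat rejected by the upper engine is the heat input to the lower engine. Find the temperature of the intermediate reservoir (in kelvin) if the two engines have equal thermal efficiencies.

T_H = 3111 °F → (3111 − 32) × 5/9 = 1710.56 °C = 1983.71 K.
T_C = 223 °F → (223 − 32) × 5/9 = 106.11 °C = 379.26 K.
Equal efficiencies require 1 − T_m/T_H = 1 − T_C/T_m, i.e. T_m/T_H = T_C/T_m, so T_m = √(T_H·T_C) = √(1983.71 × 379.26) = 867 K.

T_m ≈ 867 K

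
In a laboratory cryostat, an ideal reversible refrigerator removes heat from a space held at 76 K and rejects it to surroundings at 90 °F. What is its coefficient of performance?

T_H = 90 °F → (90 − 32) × 5/9 = 32.22 °C = 305.37 K.
COP_R = T_C/(T_H − T_C) = 76.00/(305.37 − 76.00) = 0.331.

COP_R ≈ 0.331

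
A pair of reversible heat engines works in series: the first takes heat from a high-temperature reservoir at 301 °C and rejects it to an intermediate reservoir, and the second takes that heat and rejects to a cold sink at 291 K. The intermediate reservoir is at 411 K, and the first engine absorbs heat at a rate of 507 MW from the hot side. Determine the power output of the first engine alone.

Ẇ₁ ≈ 144 MW

T_H = 301 °C → 301 + 273.15 = 574.15 K.
First-stage efficiency η₁ = 1 − T_m/T_H = 1 − 411.00/574.15 = 0.2842.
W₁ = η₁·Q_H = 0.2842 × 507 = 144 MW.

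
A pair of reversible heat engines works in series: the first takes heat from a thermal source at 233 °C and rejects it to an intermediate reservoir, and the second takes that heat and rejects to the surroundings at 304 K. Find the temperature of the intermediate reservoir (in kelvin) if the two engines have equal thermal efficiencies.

T_H = 233 °C → 233 + 273.15 = 506.15 K.
Equal efficiencies require 1 − T_m/T_H = 1 − T_C/T_m, i.e. T_m/T_H = T_C/T_m, so T_m = √(T_H·T_C) = √(506.15 × 304.00) = 392 K.

T_m ≈ 392 K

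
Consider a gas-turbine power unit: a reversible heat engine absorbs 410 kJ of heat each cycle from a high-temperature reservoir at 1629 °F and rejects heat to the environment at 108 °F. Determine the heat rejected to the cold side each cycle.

Q_C ≈ 111.4 kJ

T_H = 1629 °F → (1629 − 32) × 5/9 = 887.22 °C = 1160.37 K.
T_C = 108 °F → (108 − 32) × 5/9 = 42.22 °C = 315.37 K.
For a reversible engine, η = 1 − T_C/T_H = 1 − 315.37/1160.37 = 0.7282.
For a reversible cycle Q_C/Q_H = T_C/T_H, so Q_C = 410 × 315.37/1160.37 = 111.4 kJ.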